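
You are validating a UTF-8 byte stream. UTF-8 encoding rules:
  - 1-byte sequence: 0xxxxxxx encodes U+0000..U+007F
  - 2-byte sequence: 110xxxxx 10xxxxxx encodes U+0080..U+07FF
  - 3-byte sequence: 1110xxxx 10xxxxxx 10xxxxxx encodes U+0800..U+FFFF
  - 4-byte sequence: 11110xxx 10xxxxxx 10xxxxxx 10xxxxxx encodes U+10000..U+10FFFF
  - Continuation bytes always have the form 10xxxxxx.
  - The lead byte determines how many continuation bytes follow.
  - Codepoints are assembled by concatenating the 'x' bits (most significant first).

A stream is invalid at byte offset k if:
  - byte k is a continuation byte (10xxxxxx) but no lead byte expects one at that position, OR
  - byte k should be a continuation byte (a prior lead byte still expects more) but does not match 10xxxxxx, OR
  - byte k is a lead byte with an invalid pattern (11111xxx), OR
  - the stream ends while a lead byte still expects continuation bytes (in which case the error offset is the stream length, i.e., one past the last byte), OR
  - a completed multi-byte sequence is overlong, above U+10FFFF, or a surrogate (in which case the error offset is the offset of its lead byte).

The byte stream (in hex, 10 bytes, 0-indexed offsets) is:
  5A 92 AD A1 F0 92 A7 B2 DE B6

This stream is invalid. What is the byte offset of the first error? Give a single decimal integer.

Byte[0]=5A: 1-byte ASCII. cp=U+005A
Byte[1]=92: INVALID lead byte (not 0xxx/110x/1110/11110)

Answer: 1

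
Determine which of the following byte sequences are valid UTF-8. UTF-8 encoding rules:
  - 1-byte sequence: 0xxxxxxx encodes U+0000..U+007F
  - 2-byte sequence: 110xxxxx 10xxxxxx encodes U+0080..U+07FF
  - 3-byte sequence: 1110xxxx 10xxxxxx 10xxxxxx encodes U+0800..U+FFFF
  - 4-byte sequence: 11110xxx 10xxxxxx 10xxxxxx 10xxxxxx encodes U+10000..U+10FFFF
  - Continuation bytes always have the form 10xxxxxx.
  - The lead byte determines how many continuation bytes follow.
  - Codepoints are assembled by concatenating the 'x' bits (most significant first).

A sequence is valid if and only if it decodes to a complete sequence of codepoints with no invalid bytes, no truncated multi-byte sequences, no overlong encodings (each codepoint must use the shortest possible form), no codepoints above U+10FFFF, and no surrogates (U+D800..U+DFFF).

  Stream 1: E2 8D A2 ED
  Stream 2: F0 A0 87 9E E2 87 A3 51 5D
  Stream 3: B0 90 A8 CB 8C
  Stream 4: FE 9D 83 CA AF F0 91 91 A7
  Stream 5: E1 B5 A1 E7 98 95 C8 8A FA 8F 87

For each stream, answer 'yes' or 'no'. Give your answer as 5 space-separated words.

Stream 1: error at byte offset 4. INVALID
Stream 2: decodes cleanly. VALID
Stream 3: error at byte offset 0. INVALID
Stream 4: error at byte offset 0. INVALID
Stream 5: error at byte offset 8. INVALID

Answer: no yes no no no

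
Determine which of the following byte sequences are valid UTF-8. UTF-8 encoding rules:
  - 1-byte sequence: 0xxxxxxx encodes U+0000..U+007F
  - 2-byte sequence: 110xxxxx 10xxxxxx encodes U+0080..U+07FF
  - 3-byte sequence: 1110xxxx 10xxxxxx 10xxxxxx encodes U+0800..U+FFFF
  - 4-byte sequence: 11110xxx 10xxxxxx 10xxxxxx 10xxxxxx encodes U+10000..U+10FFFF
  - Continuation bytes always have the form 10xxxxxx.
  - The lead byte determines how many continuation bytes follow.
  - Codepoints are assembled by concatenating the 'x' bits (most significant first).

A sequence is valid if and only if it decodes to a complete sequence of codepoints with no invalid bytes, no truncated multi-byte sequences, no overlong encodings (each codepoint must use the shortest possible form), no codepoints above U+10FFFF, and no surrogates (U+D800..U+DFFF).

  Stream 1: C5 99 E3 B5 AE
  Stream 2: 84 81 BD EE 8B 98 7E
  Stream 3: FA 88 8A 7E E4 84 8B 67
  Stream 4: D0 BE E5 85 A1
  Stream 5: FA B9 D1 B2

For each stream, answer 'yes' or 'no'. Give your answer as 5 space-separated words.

Stream 1: decodes cleanly. VALID
Stream 2: error at byte offset 0. INVALID
Stream 3: error at byte offset 0. INVALID
Stream 4: decodes cleanly. VALID
Stream 5: error at byte offset 0. INVALID

Answer: yes no no yes no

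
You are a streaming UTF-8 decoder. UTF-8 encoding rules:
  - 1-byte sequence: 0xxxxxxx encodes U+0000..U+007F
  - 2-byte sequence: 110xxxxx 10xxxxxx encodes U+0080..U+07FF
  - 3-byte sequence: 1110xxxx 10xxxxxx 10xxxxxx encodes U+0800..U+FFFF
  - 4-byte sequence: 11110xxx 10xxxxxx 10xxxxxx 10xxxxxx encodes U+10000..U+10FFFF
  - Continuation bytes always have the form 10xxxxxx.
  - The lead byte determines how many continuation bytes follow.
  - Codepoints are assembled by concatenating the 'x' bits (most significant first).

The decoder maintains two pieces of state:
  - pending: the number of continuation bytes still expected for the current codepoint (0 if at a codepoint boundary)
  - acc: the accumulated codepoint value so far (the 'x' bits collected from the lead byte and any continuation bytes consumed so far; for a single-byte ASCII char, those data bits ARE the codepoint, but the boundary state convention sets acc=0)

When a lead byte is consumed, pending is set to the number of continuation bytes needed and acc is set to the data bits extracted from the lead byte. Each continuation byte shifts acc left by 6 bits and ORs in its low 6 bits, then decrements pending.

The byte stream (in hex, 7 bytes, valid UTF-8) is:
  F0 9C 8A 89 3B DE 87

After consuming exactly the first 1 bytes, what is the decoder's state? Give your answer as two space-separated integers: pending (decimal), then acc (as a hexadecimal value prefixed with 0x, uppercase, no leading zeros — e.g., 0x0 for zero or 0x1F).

Byte[0]=F0: 4-byte lead. pending=3, acc=0x0

Answer: 3 0x0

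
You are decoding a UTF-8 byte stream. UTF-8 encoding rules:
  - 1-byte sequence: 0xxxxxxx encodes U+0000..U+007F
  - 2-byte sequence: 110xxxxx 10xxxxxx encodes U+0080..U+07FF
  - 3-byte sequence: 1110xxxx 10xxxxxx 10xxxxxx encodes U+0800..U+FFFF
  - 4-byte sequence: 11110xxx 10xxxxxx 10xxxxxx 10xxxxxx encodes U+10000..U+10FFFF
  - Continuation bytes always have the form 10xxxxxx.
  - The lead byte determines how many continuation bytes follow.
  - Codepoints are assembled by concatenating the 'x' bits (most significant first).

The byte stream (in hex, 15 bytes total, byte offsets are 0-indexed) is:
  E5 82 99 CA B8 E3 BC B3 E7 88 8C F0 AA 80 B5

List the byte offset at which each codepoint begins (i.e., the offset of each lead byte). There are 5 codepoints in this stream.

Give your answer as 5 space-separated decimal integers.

Answer: 0 3 5 8 11

Derivation:
Byte[0]=E5: 3-byte lead, need 2 cont bytes. acc=0x5
Byte[1]=82: continuation. acc=(acc<<6)|0x02=0x142
Byte[2]=99: continuation. acc=(acc<<6)|0x19=0x5099
Completed: cp=U+5099 (starts at byte 0)
Byte[3]=CA: 2-byte lead, need 1 cont bytes. acc=0xA
Byte[4]=B8: continuation. acc=(acc<<6)|0x38=0x2B8
Completed: cp=U+02B8 (starts at byte 3)
Byte[5]=E3: 3-byte lead, need 2 cont bytes. acc=0x3
Byte[6]=BC: continuation. acc=(acc<<6)|0x3C=0xFC
Byte[7]=B3: continuation. acc=(acc<<6)|0x33=0x3F33
Completed: cp=U+3F33 (starts at byte 5)
Byte[8]=E7: 3-byte lead, need 2 cont bytes. acc=0x7
Byte[9]=88: continuation. acc=(acc<<6)|0x08=0x1C8
Byte[10]=8C: continuation. acc=(acc<<6)|0x0C=0x720C
Completed: cp=U+720C (starts at byte 8)
Byte[11]=F0: 4-byte lead, need 3 cont bytes. acc=0x0
Byte[12]=AA: continuation. acc=(acc<<6)|0x2A=0x2A
Byte[13]=80: continuation. acc=(acc<<6)|0x00=0xA80
Byte[14]=B5: continuation. acc=(acc<<6)|0x35=0x2A035
Completed: cp=U+2A035 (starts at byte 11)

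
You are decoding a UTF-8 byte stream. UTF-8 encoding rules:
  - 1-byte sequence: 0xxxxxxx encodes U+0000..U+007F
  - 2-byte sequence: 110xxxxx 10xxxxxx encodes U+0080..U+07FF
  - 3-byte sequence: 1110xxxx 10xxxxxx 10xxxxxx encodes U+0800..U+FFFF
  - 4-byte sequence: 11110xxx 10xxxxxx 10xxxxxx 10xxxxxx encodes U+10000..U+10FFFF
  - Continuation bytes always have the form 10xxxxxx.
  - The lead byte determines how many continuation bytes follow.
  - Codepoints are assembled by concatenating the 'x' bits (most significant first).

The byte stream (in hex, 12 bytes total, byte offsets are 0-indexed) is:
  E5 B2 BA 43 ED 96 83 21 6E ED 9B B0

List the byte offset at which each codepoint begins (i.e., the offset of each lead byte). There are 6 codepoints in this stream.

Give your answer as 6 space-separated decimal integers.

Byte[0]=E5: 3-byte lead, need 2 cont bytes. acc=0x5
Byte[1]=B2: continuation. acc=(acc<<6)|0x32=0x172
Byte[2]=BA: continuation. acc=(acc<<6)|0x3A=0x5CBA
Completed: cp=U+5CBA (starts at byte 0)
Byte[3]=43: 1-byte ASCII. cp=U+0043
Byte[4]=ED: 3-byte lead, need 2 cont bytes. acc=0xD
Byte[5]=96: continuation. acc=(acc<<6)|0x16=0x356
Byte[6]=83: continuation. acc=(acc<<6)|0x03=0xD583
Completed: cp=U+D583 (starts at byte 4)
Byte[7]=21: 1-byte ASCII. cp=U+0021
Byte[8]=6E: 1-byte ASCII. cp=U+006E
Byte[9]=ED: 3-byte lead, need 2 cont bytes. acc=0xD
Byte[10]=9B: continuation. acc=(acc<<6)|0x1B=0x35B
Byte[11]=B0: continuation. acc=(acc<<6)|0x30=0xD6F0
Completed: cp=U+D6F0 (starts at byte 9)

Answer: 0 3 4 7 8 9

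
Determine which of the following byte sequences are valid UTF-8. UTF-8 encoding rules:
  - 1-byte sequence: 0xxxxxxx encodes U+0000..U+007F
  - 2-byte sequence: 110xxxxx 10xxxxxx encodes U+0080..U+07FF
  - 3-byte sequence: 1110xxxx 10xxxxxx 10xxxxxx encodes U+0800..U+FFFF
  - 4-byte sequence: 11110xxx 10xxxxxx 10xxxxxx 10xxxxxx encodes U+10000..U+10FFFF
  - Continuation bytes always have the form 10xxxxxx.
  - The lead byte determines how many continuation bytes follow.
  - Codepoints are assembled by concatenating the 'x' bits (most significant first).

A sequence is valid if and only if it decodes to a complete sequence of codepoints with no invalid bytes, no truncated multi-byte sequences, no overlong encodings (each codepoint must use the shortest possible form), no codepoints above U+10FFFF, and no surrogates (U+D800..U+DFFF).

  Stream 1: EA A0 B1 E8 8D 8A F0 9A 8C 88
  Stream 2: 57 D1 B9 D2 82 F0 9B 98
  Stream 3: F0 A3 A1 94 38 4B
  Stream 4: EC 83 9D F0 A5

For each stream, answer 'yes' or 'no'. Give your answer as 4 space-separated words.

Stream 1: decodes cleanly. VALID
Stream 2: error at byte offset 8. INVALID
Stream 3: decodes cleanly. VALID
Stream 4: error at byte offset 5. INVALID

Answer: yes no yes no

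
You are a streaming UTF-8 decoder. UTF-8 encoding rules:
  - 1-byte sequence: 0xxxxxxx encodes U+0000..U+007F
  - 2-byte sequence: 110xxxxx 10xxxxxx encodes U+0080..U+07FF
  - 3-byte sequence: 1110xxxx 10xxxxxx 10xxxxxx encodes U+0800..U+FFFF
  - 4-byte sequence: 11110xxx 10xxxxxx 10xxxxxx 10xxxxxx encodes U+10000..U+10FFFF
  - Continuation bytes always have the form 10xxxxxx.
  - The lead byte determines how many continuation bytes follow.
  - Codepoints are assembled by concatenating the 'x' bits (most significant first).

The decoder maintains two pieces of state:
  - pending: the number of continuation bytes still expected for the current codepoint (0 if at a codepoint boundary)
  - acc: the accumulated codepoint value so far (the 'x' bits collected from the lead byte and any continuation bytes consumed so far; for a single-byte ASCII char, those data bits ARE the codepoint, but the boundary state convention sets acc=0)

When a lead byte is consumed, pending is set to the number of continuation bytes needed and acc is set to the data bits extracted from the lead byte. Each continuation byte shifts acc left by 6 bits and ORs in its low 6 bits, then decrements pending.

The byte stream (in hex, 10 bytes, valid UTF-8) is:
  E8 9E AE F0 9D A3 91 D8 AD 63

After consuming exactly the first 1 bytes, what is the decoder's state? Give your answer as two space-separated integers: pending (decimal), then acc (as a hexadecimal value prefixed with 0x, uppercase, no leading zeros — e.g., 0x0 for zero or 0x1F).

Answer: 2 0x8

Derivation:
Byte[0]=E8: 3-byte lead. pending=2, acc=0x8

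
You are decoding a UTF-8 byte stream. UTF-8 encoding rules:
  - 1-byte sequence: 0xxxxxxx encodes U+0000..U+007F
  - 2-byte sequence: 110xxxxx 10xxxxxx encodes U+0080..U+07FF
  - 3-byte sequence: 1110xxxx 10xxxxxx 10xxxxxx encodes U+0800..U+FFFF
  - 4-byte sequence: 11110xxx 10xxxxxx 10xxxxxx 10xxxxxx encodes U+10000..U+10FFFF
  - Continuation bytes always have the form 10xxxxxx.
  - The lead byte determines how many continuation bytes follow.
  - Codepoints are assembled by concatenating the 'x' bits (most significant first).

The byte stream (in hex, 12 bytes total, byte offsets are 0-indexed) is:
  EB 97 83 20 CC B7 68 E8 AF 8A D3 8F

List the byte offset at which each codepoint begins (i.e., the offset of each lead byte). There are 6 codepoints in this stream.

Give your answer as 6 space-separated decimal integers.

Byte[0]=EB: 3-byte lead, need 2 cont bytes. acc=0xB
Byte[1]=97: continuation. acc=(acc<<6)|0x17=0x2D7
Byte[2]=83: continuation. acc=(acc<<6)|0x03=0xB5C3
Completed: cp=U+B5C3 (starts at byte 0)
Byte[3]=20: 1-byte ASCII. cp=U+0020
Byte[4]=CC: 2-byte lead, need 1 cont bytes. acc=0xC
Byte[5]=B7: continuation. acc=(acc<<6)|0x37=0x337
Completed: cp=U+0337 (starts at byte 4)
Byte[6]=68: 1-byte ASCII. cp=U+0068
Byte[7]=E8: 3-byte lead, need 2 cont bytes. acc=0x8
Byte[8]=AF: continuation. acc=(acc<<6)|0x2F=0x22F
Byte[9]=8A: continuation. acc=(acc<<6)|0x0A=0x8BCA
Completed: cp=U+8BCA (starts at byte 7)
Byte[10]=D3: 2-byte lead, need 1 cont bytes. acc=0x13
Byte[11]=8F: continuation. acc=(acc<<6)|0x0F=0x4CF
Completed: cp=U+04CF (starts at byte 10)

Answer: 0 3 4 6 7 10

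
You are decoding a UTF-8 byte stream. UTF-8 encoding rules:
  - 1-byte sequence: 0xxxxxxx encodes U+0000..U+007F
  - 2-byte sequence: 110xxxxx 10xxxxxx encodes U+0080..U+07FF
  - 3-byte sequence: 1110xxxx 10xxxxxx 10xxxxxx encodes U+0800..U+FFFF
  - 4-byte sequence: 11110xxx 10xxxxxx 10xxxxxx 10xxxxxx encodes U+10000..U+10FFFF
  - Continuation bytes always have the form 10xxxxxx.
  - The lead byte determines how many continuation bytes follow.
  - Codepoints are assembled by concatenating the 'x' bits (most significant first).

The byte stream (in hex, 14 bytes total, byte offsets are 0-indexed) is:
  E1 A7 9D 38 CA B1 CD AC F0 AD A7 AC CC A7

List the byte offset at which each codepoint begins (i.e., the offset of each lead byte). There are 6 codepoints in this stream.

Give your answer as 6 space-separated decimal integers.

Answer: 0 3 4 6 8 12

Derivation:
Byte[0]=E1: 3-byte lead, need 2 cont bytes. acc=0x1
Byte[1]=A7: continuation. acc=(acc<<6)|0x27=0x67
Byte[2]=9D: continuation. acc=(acc<<6)|0x1D=0x19DD
Completed: cp=U+19DD (starts at byte 0)
Byte[3]=38: 1-byte ASCII. cp=U+0038
Byte[4]=CA: 2-byte lead, need 1 cont bytes. acc=0xA
Byte[5]=B1: continuation. acc=(acc<<6)|0x31=0x2B1
Completed: cp=U+02B1 (starts at byte 4)
Byte[6]=CD: 2-byte lead, need 1 cont bytes. acc=0xD
Byte[7]=AC: continuation. acc=(acc<<6)|0x2C=0x36C
Completed: cp=U+036C (starts at byte 6)
Byte[8]=F0: 4-byte lead, need 3 cont bytes. acc=0x0
Byte[9]=AD: continuation. acc=(acc<<6)|0x2D=0x2D
Byte[10]=A7: continuation. acc=(acc<<6)|0x27=0xB67
Byte[11]=AC: continuation. acc=(acc<<6)|0x2C=0x2D9EC
Completed: cp=U+2D9EC (starts at byte 8)
Byte[12]=CC: 2-byte lead, need 1 cont bytes. acc=0xC
Byte[13]=A7: continuation. acc=(acc<<6)|0x27=0x327
Completed: cp=U+0327 (starts at byte 12)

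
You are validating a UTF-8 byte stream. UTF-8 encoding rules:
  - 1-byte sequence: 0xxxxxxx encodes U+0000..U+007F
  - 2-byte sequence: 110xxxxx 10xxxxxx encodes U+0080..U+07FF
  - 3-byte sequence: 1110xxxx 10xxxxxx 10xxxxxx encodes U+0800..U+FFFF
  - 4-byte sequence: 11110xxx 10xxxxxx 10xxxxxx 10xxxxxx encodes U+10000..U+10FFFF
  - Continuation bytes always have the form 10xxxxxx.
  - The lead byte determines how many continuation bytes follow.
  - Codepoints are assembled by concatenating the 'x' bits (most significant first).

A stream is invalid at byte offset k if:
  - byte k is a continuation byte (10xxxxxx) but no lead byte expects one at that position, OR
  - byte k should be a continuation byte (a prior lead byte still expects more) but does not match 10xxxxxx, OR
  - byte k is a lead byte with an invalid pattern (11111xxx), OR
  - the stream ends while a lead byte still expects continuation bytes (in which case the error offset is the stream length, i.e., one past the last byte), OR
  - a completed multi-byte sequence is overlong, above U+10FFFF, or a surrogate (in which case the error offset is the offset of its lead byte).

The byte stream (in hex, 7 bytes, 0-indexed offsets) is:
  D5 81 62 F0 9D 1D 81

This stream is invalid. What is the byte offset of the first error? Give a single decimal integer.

Answer: 5

Derivation:
Byte[0]=D5: 2-byte lead, need 1 cont bytes. acc=0x15
Byte[1]=81: continuation. acc=(acc<<6)|0x01=0x541
Completed: cp=U+0541 (starts at byte 0)
Byte[2]=62: 1-byte ASCII. cp=U+0062
Byte[3]=F0: 4-byte lead, need 3 cont bytes. acc=0x0
Byte[4]=9D: continuation. acc=(acc<<6)|0x1D=0x1D
Byte[5]=1D: expected 10xxxxxx continuation. INVALID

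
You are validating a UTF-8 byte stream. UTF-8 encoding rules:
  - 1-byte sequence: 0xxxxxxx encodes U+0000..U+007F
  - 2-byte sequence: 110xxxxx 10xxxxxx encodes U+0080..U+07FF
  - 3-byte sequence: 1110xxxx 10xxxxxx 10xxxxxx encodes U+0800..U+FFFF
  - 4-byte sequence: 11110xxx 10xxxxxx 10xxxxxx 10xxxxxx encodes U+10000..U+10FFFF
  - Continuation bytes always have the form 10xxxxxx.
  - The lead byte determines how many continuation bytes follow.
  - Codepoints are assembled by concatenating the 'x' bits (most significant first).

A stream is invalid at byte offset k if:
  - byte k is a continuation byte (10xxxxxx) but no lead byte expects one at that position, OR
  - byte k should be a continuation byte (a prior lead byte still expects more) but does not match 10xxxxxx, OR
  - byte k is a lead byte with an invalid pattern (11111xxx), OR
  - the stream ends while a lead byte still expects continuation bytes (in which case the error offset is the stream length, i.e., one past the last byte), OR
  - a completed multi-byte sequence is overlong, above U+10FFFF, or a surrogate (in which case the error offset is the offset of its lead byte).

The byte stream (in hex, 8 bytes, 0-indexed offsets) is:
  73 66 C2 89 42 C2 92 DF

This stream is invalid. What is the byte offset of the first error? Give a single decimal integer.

Answer: 8

Derivation:
Byte[0]=73: 1-byte ASCII. cp=U+0073
Byte[1]=66: 1-byte ASCII. cp=U+0066
Byte[2]=C2: 2-byte lead, need 1 cont bytes. acc=0x2
Byte[3]=89: continuation. acc=(acc<<6)|0x09=0x89
Completed: cp=U+0089 (starts at byte 2)
Byte[4]=42: 1-byte ASCII. cp=U+0042
Byte[5]=C2: 2-byte lead, need 1 cont bytes. acc=0x2
Byte[6]=92: continuation. acc=(acc<<6)|0x12=0x92
Completed: cp=U+0092 (starts at byte 5)
Byte[7]=DF: 2-byte lead, need 1 cont bytes. acc=0x1F
Byte[8]: stream ended, expected continuation. INVALID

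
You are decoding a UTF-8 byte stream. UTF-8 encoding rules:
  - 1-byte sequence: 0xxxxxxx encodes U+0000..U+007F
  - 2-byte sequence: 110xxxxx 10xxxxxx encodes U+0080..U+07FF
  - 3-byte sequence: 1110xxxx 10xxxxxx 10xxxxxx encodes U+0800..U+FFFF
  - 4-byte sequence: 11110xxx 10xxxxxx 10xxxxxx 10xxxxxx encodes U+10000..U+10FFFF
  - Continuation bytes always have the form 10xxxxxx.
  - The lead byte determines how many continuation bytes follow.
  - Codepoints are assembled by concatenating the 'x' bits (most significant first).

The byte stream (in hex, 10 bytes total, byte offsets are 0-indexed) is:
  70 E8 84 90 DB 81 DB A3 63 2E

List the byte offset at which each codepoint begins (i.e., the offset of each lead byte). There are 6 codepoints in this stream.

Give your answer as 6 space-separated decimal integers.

Answer: 0 1 4 6 8 9

Derivation:
Byte[0]=70: 1-byte ASCII. cp=U+0070
Byte[1]=E8: 3-byte lead, need 2 cont bytes. acc=0x8
Byte[2]=84: continuation. acc=(acc<<6)|0x04=0x204
Byte[3]=90: continuation. acc=(acc<<6)|0x10=0x8110
Completed: cp=U+8110 (starts at byte 1)
Byte[4]=DB: 2-byte lead, need 1 cont bytes. acc=0x1B
Byte[5]=81: continuation. acc=(acc<<6)|0x01=0x6C1
Completed: cp=U+06C1 (starts at byte 4)
Byte[6]=DB: 2-byte lead, need 1 cont bytes. acc=0x1B
Byte[7]=A3: continuation. acc=(acc<<6)|0x23=0x6E3
Completed: cp=U+06E3 (starts at byte 6)
Byte[8]=63: 1-byte ASCII. cp=U+0063
Byte[9]=2E: 1-byte ASCII. cp=U+002E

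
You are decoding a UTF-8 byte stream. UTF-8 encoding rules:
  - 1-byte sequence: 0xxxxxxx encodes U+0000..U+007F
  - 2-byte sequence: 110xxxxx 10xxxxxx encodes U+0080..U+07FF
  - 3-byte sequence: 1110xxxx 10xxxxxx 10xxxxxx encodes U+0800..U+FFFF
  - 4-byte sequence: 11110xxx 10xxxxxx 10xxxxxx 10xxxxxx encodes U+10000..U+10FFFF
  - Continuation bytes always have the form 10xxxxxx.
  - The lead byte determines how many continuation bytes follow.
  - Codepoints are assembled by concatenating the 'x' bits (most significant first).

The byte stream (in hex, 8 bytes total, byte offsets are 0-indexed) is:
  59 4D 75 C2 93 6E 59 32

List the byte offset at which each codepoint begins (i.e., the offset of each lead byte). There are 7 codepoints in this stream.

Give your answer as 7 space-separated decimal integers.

Byte[0]=59: 1-byte ASCII. cp=U+0059
Byte[1]=4D: 1-byte ASCII. cp=U+004D
Byte[2]=75: 1-byte ASCII. cp=U+0075
Byte[3]=C2: 2-byte lead, need 1 cont bytes. acc=0x2
Byte[4]=93: continuation. acc=(acc<<6)|0x13=0x93
Completed: cp=U+0093 (starts at byte 3)
Byte[5]=6E: 1-byte ASCII. cp=U+006E
Byte[6]=59: 1-byte ASCII. cp=U+0059
Byte[7]=32: 1-byte ASCII. cp=U+0032

Answer: 0 1 2 3 5 6 7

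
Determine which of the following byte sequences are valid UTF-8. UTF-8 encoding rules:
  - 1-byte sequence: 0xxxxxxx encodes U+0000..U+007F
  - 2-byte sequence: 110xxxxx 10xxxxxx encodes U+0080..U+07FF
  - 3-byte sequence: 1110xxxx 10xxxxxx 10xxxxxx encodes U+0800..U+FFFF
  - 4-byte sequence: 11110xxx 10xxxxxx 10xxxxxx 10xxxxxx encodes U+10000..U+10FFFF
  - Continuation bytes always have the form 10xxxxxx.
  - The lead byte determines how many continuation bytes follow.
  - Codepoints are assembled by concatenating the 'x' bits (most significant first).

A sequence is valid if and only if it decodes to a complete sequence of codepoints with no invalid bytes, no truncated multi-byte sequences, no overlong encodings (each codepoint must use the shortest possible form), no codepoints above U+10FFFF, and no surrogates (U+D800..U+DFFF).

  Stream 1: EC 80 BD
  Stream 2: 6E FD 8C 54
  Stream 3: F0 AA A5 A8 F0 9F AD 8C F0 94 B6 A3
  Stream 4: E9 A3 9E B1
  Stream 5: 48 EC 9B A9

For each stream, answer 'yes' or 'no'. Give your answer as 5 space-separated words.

Answer: yes no yes no yes

Derivation:
Stream 1: decodes cleanly. VALID
Stream 2: error at byte offset 1. INVALID
Stream 3: decodes cleanly. VALID
Stream 4: error at byte offset 3. INVALID
Stream 5: decodes cleanly. VALID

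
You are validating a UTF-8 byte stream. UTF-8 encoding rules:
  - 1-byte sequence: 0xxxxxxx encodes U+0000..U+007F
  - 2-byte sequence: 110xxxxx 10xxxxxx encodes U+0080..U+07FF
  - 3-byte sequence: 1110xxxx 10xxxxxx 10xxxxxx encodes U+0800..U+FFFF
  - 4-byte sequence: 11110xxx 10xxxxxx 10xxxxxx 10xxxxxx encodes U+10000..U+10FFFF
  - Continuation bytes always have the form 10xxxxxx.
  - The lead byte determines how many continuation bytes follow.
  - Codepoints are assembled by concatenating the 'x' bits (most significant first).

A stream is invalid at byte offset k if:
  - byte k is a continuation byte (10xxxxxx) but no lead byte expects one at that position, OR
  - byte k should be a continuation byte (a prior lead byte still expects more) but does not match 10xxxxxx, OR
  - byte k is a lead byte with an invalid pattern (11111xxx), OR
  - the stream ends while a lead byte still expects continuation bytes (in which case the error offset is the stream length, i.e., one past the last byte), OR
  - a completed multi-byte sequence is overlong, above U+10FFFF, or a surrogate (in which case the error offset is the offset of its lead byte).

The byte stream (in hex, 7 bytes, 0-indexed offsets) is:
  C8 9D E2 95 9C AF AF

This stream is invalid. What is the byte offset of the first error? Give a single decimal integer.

Byte[0]=C8: 2-byte lead, need 1 cont bytes. acc=0x8
Byte[1]=9D: continuation. acc=(acc<<6)|0x1D=0x21D
Completed: cp=U+021D (starts at byte 0)
Byte[2]=E2: 3-byte lead, need 2 cont bytes. acc=0x2
Byte[3]=95: continuation. acc=(acc<<6)|0x15=0x95
Byte[4]=9C: continuation. acc=(acc<<6)|0x1C=0x255C
Completed: cp=U+255C (starts at byte 2)
Byte[5]=AF: INVALID lead byte (not 0xxx/110x/1110/11110)

Answer: 5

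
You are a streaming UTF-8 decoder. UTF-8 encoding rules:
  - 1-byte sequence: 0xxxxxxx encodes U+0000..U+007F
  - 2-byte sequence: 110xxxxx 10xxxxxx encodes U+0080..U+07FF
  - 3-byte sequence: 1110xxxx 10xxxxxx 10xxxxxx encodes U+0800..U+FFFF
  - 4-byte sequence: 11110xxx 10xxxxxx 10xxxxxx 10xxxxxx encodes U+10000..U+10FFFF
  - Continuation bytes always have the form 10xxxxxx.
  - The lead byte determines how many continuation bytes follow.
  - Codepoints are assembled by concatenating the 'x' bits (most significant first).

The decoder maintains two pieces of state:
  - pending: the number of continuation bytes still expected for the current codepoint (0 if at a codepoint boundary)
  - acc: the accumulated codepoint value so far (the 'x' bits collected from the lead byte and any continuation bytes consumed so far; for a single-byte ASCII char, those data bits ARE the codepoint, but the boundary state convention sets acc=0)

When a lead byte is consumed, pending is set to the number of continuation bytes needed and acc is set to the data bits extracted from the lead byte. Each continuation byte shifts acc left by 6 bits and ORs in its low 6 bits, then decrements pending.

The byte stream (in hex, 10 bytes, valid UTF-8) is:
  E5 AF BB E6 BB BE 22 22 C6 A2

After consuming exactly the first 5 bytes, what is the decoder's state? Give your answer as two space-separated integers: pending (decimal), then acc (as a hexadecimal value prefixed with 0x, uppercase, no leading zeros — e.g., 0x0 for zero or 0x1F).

Answer: 1 0x1BB

Derivation:
Byte[0]=E5: 3-byte lead. pending=2, acc=0x5
Byte[1]=AF: continuation. acc=(acc<<6)|0x2F=0x16F, pending=1
Byte[2]=BB: continuation. acc=(acc<<6)|0x3B=0x5BFB, pending=0
Byte[3]=E6: 3-byte lead. pending=2, acc=0x6
Byte[4]=BB: continuation. acc=(acc<<6)|0x3B=0x1BB, pending=1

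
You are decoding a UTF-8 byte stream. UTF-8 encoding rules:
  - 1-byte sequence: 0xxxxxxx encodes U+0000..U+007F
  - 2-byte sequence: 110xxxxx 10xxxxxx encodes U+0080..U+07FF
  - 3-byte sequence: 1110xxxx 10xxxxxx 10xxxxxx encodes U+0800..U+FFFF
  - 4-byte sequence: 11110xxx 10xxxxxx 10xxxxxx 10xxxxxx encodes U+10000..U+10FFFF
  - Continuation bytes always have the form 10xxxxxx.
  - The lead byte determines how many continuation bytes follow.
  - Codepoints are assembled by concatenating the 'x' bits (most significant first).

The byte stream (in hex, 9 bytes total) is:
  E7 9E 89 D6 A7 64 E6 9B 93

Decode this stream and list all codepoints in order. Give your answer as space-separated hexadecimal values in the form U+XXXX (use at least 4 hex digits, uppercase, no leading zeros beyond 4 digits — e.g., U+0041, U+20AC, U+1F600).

Answer: U+7789 U+05A7 U+0064 U+66D3

Derivation:
Byte[0]=E7: 3-byte lead, need 2 cont bytes. acc=0x7
Byte[1]=9E: continuation. acc=(acc<<6)|0x1E=0x1DE
Byte[2]=89: continuation. acc=(acc<<6)|0x09=0x7789
Completed: cp=U+7789 (starts at byte 0)
Byte[3]=D6: 2-byte lead, need 1 cont bytes. acc=0x16
Byte[4]=A7: continuation. acc=(acc<<6)|0x27=0x5A7
Completed: cp=U+05A7 (starts at byte 3)
Byte[5]=64: 1-byte ASCII. cp=U+0064
Byte[6]=E6: 3-byte lead, need 2 cont bytes. acc=0x6
Byte[7]=9B: continuation. acc=(acc<<6)|0x1B=0x19B
Byte[8]=93: continuation. acc=(acc<<6)|0x13=0x66D3
Completed: cp=U+66D3 (starts at byte 6)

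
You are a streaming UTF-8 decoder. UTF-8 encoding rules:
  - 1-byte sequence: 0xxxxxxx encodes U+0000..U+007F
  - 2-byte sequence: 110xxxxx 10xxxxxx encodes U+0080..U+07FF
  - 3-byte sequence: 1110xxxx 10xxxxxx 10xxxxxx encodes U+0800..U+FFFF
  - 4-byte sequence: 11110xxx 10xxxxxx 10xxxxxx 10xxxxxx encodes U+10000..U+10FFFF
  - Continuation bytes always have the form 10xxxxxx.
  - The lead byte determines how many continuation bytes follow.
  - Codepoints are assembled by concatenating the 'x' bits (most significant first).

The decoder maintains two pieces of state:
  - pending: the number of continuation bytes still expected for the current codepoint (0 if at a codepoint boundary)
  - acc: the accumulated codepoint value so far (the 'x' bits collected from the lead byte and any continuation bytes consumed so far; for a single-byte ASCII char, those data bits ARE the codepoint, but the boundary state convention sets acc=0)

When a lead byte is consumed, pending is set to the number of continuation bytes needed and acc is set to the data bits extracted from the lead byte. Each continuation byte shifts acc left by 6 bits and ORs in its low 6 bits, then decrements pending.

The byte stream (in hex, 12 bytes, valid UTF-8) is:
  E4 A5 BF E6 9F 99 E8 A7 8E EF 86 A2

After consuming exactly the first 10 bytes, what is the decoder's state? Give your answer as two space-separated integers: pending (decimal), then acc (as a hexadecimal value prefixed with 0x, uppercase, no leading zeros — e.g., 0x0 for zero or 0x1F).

Answer: 2 0xF

Derivation:
Byte[0]=E4: 3-byte lead. pending=2, acc=0x4
Byte[1]=A5: continuation. acc=(acc<<6)|0x25=0x125, pending=1
Byte[2]=BF: continuation. acc=(acc<<6)|0x3F=0x497F, pending=0
Byte[3]=E6: 3-byte lead. pending=2, acc=0x6
Byte[4]=9F: continuation. acc=(acc<<6)|0x1F=0x19F, pending=1
Byte[5]=99: continuation. acc=(acc<<6)|0x19=0x67D9, pending=0
Byte[6]=E8: 3-byte lead. pending=2, acc=0x8
Byte[7]=A7: continuation. acc=(acc<<6)|0x27=0x227, pending=1
Byte[8]=8E: continuation. acc=(acc<<6)|0x0E=0x89CE, pending=0
Byte[9]=EF: 3-byte lead. pending=2, acc=0xF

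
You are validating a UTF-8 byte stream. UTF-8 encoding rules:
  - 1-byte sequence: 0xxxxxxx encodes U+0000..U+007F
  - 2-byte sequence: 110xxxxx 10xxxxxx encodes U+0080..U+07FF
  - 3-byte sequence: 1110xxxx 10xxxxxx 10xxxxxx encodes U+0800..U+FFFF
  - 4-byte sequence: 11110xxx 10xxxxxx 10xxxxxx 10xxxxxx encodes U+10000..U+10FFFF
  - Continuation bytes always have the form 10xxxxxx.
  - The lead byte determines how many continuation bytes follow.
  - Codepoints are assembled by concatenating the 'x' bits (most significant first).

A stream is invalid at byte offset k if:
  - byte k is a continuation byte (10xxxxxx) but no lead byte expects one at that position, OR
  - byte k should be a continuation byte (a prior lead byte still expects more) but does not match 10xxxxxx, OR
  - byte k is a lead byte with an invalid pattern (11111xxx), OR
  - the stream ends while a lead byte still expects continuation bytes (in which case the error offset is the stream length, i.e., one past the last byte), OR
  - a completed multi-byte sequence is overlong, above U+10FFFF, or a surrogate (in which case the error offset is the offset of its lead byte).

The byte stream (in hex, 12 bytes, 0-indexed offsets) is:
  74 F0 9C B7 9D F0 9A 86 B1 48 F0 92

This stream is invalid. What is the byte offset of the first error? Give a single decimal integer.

Answer: 12

Derivation:
Byte[0]=74: 1-byte ASCII. cp=U+0074
Byte[1]=F0: 4-byte lead, need 3 cont bytes. acc=0x0
Byte[2]=9C: continuation. acc=(acc<<6)|0x1C=0x1C
Byte[3]=B7: continuation. acc=(acc<<6)|0x37=0x737
Byte[4]=9D: continuation. acc=(acc<<6)|0x1D=0x1CDDD
Completed: cp=U+1CDDD (starts at byte 1)
Byte[5]=F0: 4-byte lead, need 3 cont bytes. acc=0x0
Byte[6]=9A: continuation. acc=(acc<<6)|0x1A=0x1A
Byte[7]=86: continuation. acc=(acc<<6)|0x06=0x686
Byte[8]=B1: continuation. acc=(acc<<6)|0x31=0x1A1B1
Completed: cp=U+1A1B1 (starts at byte 5)
Byte[9]=48: 1-byte ASCII. cp=U+0048
Byte[10]=F0: 4-byte lead, need 3 cont bytes. acc=0x0
Byte[11]=92: continuation. acc=(acc<<6)|0x12=0x12
Byte[12]: stream ended, expected continuation. INVALID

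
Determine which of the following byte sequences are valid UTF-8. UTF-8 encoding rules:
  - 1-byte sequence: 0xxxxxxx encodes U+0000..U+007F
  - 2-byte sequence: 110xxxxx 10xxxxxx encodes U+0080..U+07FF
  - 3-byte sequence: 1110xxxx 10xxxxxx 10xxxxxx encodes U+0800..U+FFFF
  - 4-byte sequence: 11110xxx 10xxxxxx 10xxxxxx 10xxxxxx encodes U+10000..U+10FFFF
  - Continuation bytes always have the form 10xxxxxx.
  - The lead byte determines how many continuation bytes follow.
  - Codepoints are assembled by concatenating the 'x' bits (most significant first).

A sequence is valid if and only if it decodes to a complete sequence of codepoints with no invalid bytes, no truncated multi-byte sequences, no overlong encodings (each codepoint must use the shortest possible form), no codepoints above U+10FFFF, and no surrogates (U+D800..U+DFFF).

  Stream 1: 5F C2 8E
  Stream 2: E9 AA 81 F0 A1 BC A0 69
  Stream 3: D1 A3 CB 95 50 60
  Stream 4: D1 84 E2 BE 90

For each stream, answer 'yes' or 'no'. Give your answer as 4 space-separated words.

Stream 1: decodes cleanly. VALID
Stream 2: decodes cleanly. VALID
Stream 3: decodes cleanly. VALID
Stream 4: decodes cleanly. VALID

Answer: yes yes yes yes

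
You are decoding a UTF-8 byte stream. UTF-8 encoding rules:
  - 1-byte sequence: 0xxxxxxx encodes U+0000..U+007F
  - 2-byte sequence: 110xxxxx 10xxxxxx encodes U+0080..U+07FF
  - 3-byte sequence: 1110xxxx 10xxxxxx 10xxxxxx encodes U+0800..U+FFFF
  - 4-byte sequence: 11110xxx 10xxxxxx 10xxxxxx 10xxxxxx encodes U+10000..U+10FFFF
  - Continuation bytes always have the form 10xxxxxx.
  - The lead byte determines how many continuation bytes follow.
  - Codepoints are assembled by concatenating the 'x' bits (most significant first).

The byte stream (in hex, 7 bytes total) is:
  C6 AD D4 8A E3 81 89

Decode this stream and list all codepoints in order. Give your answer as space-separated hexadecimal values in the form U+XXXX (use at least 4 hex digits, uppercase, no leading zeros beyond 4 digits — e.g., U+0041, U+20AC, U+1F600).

Answer: U+01AD U+050A U+3049

Derivation:
Byte[0]=C6: 2-byte lead, need 1 cont bytes. acc=0x6
Byte[1]=AD: continuation. acc=(acc<<6)|0x2D=0x1AD
Completed: cp=U+01AD (starts at byte 0)
Byte[2]=D4: 2-byte lead, need 1 cont bytes. acc=0x14
Byte[3]=8A: continuation. acc=(acc<<6)|0x0A=0x50A
Completed: cp=U+050A (starts at byte 2)
Byte[4]=E3: 3-byte lead, need 2 cont bytes. acc=0x3
Byte[5]=81: continuation. acc=(acc<<6)|0x01=0xC1
Byte[6]=89: continuation. acc=(acc<<6)|0x09=0x3049
Completed: cp=U+3049 (starts at byte 4)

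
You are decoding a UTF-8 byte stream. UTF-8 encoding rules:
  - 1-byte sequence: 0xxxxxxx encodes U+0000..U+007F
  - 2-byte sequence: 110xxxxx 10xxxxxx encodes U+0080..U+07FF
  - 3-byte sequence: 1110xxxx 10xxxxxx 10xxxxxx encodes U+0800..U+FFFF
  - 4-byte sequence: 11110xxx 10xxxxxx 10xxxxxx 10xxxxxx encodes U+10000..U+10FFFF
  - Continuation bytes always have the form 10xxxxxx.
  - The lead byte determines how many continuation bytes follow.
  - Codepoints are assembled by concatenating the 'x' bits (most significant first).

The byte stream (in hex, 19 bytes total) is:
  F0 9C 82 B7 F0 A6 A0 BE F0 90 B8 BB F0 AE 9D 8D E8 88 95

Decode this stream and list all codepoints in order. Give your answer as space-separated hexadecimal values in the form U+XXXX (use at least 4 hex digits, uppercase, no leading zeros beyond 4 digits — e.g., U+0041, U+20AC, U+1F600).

Answer: U+1C0B7 U+2683E U+10E3B U+2E74D U+8215

Derivation:
Byte[0]=F0: 4-byte lead, need 3 cont bytes. acc=0x0
Byte[1]=9C: continuation. acc=(acc<<6)|0x1C=0x1C
Byte[2]=82: continuation. acc=(acc<<6)|0x02=0x702
Byte[3]=B7: continuation. acc=(acc<<6)|0x37=0x1C0B7
Completed: cp=U+1C0B7 (starts at byte 0)
Byte[4]=F0: 4-byte lead, need 3 cont bytes. acc=0x0
Byte[5]=A6: continuation. acc=(acc<<6)|0x26=0x26
Byte[6]=A0: continuation. acc=(acc<<6)|0x20=0x9A0
Byte[7]=BE: continuation. acc=(acc<<6)|0x3E=0x2683E
Completed: cp=U+2683E (starts at byte 4)
Byte[8]=F0: 4-byte lead, need 3 cont bytes. acc=0x0
Byte[9]=90: continuation. acc=(acc<<6)|0x10=0x10
Byte[10]=B8: continuation. acc=(acc<<6)|0x38=0x438
Byte[11]=BB: continuation. acc=(acc<<6)|0x3B=0x10E3B
Completed: cp=U+10E3B (starts at byte 8)
Byte[12]=F0: 4-byte lead, need 3 cont bytes. acc=0x0
Byte[13]=AE: continuation. acc=(acc<<6)|0x2E=0x2E
Byte[14]=9D: continuation. acc=(acc<<6)|0x1D=0xB9D
Byte[15]=8D: continuation. acc=(acc<<6)|0x0D=0x2E74D
Completed: cp=U+2E74D (starts at byte 12)
Byte[16]=E8: 3-byte lead, need 2 cont bytes. acc=0x8
Byte[17]=88: continuation. acc=(acc<<6)|0x08=0x208
Byte[18]=95: continuation. acc=(acc<<6)|0x15=0x8215
Completed: cp=U+8215 (starts at byte 16)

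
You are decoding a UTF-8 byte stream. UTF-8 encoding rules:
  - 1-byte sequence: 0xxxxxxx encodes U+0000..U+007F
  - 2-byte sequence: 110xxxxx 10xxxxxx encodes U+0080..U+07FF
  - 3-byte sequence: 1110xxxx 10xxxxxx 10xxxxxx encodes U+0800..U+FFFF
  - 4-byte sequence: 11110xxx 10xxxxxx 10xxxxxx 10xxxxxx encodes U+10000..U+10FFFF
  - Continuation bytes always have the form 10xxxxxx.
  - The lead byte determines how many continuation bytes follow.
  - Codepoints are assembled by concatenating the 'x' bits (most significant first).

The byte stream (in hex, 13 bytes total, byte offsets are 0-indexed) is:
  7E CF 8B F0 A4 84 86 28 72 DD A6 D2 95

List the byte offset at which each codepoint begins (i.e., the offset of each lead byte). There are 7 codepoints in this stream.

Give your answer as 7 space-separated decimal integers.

Answer: 0 1 3 7 8 9 11

Derivation:
Byte[0]=7E: 1-byte ASCII. cp=U+007E
Byte[1]=CF: 2-byte lead, need 1 cont bytes. acc=0xF
Byte[2]=8B: continuation. acc=(acc<<6)|0x0B=0x3CB
Completed: cp=U+03CB (starts at byte 1)
Byte[3]=F0: 4-byte lead, need 3 cont bytes. acc=0x0
Byte[4]=A4: continuation. acc=(acc<<6)|0x24=0x24
Byte[5]=84: continuation. acc=(acc<<6)|0x04=0x904
Byte[6]=86: continuation. acc=(acc<<6)|0x06=0x24106
Completed: cp=U+24106 (starts at byte 3)
Byte[7]=28: 1-byte ASCII. cp=U+0028
Byte[8]=72: 1-byte ASCII. cp=U+0072
Byte[9]=DD: 2-byte lead, need 1 cont bytes. acc=0x1D
Byte[10]=A6: continuation. acc=(acc<<6)|0x26=0x766
Completed: cp=U+0766 (starts at byte 9)
Byte[11]=D2: 2-byte lead, need 1 cont bytes. acc=0x12
Byte[12]=95: continuation. acc=(acc<<6)|0x15=0x495
Completed: cp=U+0495 (starts at byte 11)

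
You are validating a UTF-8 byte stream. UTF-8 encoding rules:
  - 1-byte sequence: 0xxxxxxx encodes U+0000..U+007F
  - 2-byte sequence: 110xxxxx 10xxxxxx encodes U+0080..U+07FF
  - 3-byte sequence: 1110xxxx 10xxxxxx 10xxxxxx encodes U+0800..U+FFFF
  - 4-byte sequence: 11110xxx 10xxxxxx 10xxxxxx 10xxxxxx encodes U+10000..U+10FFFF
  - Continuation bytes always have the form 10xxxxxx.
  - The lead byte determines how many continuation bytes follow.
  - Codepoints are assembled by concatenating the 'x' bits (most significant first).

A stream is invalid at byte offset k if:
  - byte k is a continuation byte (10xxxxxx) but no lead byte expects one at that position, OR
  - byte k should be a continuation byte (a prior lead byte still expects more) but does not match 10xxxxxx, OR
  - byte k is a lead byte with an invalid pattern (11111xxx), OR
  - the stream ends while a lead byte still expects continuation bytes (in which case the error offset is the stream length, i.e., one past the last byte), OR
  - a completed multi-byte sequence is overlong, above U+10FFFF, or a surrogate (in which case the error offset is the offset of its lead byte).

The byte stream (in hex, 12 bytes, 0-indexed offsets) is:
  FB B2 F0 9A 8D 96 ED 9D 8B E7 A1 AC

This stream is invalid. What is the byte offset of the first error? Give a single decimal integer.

Answer: 0

Derivation:
Byte[0]=FB: INVALID lead byte (not 0xxx/110x/1110/11110)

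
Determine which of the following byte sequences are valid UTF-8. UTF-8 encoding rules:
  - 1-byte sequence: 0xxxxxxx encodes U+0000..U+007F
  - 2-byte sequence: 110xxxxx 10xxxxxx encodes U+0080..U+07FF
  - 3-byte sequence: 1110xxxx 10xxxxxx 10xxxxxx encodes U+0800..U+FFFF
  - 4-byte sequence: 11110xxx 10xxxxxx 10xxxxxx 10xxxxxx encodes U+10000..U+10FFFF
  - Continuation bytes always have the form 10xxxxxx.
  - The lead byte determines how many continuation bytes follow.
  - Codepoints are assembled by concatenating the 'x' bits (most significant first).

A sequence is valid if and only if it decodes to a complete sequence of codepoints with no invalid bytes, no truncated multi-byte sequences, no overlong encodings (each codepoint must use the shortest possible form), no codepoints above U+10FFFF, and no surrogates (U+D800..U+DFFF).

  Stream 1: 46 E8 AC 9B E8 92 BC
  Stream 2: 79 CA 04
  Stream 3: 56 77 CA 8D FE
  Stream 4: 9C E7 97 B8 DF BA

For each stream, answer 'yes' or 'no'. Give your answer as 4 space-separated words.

Answer: yes no no no

Derivation:
Stream 1: decodes cleanly. VALID
Stream 2: error at byte offset 2. INVALID
Stream 3: error at byte offset 4. INVALID
Stream 4: error at byte offset 0. INVALID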